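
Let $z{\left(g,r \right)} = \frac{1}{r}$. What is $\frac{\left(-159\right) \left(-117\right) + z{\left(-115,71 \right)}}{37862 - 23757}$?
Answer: $\frac{1320814}{1001455} \approx 1.3189$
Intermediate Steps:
$\frac{\left(-159\right) \left(-117\right) + z{\left(-115,71 \right)}}{37862 - 23757} = \frac{\left(-159\right) \left(-117\right) + \frac{1}{71}}{37862 - 23757} = \frac{18603 + \frac{1}{71}}{14105} = \frac{1320814}{71} \cdot \frac{1}{14105} = \frac{1320814}{1001455}$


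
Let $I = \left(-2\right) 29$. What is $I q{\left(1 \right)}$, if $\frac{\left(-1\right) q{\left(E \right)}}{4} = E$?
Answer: $232$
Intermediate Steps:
$q{\left(E \right)} = - 4 E$
$I = -58$
$I q{\left(1 \right)} = - 58 \left(\left(-4\right) 1\right) = \left(-58\right) \left(-4\right) = 232$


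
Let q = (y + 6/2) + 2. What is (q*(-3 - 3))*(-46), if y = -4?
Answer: 276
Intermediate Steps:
q = 1 (q = (-4 + 6/2) + 2 = (-4 + 6*(1/2)) + 2 = (-4 + 3) + 2 = -1 + 2 = 1)
(q*(-3 - 3))*(-46) = (1*(-3 - 3))*(-46) = (1*(-6))*(-46) = -6*(-46) = 276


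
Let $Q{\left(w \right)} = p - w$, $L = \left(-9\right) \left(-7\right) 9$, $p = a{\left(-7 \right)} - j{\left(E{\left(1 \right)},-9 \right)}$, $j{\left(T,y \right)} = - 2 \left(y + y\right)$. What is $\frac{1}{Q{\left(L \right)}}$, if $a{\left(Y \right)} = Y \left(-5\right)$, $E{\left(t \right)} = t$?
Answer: $- \frac{1}{568} \approx -0.0017606$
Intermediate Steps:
$j{\left(T,y \right)} = - 4 y$ ($j{\left(T,y \right)} = - 2 \cdot 2 y = - 4 y$)
$a{\left(Y \right)} = - 5 Y$
$p = -1$ ($p = \left(-5\right) \left(-7\right) - \left(-4\right) \left(-9\right) = 35 - 36 = -1$)
$L = 567$ ($L = 63 \cdot 9 = 567$)
$Q{\left(w \right)} = -1 - w$
$\frac{1}{Q{\left(L \right)}} = \frac{1}{-1 - 567} = \frac{1}{-568} = - \frac{1}{568}$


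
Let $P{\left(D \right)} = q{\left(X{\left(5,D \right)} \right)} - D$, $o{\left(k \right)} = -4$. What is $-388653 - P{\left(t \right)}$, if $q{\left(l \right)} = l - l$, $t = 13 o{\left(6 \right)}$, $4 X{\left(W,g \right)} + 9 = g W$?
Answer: $-388705$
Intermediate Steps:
$X{\left(W,g \right)} = - \frac{9}{4} + \frac{W g}{4}$ ($X{\left(W,g \right)} = - \frac{9}{4} + \frac{g W}{4} = - \frac{9}{4} + \frac{W g}{4}$)
$t = -52$ ($t = 13 \left(-4\right) = -52$)
$q{\left(l \right)} = 0$
$P{\left(D \right)} = - D$ ($P{\left(D \right)} = 0 - D = - D$)
$-388653 - P{\left(t \right)} = -388653 - \left(-1\right) \left(-52\right) = -388653 - 52 = -388705$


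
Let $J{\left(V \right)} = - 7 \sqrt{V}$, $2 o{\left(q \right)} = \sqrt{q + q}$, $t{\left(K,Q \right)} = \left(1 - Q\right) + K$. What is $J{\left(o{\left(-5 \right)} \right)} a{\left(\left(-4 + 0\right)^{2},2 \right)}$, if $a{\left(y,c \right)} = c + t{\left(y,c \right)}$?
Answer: $- \frac{119 \sqrt[4]{-5} \cdot 2^{\frac{3}{4}}}{2} \approx -105.81 - 105.81 i$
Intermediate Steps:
$t{\left(K,Q \right)} = 1 + K - Q$
$o{\left(q \right)} = \frac{\sqrt{2} \sqrt{q}}{2}$ ($o{\left(q \right)} = \frac{\sqrt{q + q}}{2} = \frac{\sqrt{2 q}}{2} = \frac{\sqrt{2} \sqrt{q}}{2}$)
$a{\left(y,c \right)} = 1 + y$ ($a{\left(y,c \right)} = c + \left(1 + y - c\right) = 1 + y$)
$J{\left(o{\left(-5 \right)} \right)} a{\left(\left(-4 + 0\right)^{2},2 \right)} = - 7 \sqrt{\frac{\sqrt{2} \sqrt{-5}}{2}} \left(1 + \left(-4 + 0\right)^{2}\right) = - 7 \sqrt{\frac{\sqrt{2} i \sqrt{5}}{2}} \left(1 + \left(-4\right)^{2}\right) = - 7 \sqrt{\frac{i \sqrt{10}}{2}} \left(1 + 16\right) = - 7 \frac{2^{\frac{3}{4}} \sqrt[4]{5} \sqrt{i}}{2} \cdot 17 = - \frac{7 \cdot 2^{\frac{3}{4}} \sqrt[4]{5} \sqrt{i}}{2} \cdot 17 = - \frac{119 \cdot 2^{\frac{3}{4}} \sqrt[4]{5} \sqrt{i}}{2}$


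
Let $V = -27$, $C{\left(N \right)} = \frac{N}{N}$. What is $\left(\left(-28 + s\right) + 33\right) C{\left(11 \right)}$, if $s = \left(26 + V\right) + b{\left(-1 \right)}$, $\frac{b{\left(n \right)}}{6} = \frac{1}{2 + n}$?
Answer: $10$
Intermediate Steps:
$C{\left(N \right)} = 1$
$b{\left(n \right)} = \frac{6}{2 + n}$
$s = 5$ ($s = \left(26 - 27\right) + \frac{6}{2 - 1} = -1 + \frac{6}{1} = -1 + 6 \cdot 1 = -1 + 6 = 5$)
$\left(\left(-28 + s\right) + 33\right) C{\left(11 \right)} = \left(\left(-28 + 5\right) + 33\right) 1 = \left(-23 + 33\right) 1 = 10 \cdot 1 = 10$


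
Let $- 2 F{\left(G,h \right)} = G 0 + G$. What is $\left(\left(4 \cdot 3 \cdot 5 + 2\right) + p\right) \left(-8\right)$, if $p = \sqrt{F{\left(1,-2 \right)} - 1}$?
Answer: $-496 - 4 i \sqrt{6} \approx -496.0 - 9.798 i$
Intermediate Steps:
$F{\left(G,h \right)} = - \frac{G}{2}$ ($F{\left(G,h \right)} = - \frac{G 0 + G}{2} = - \frac{0 + G}{2} = - \frac{G}{2}$)
$p = \frac{i \sqrt{6}}{2}$ ($p = \sqrt{\left(- \frac{1}{2}\right) 1 - 1} = \sqrt{- \frac{1}{2} - 1} = \sqrt{- \frac{3}{2}} = \frac{i \sqrt{6}}{2} \approx 1.2247 i$)
$\left(\left(4 \cdot 3 \cdot 5 + 2\right) + p\right) \left(-8\right) = \left(\left(4 \cdot 3 \cdot 5 + 2\right) + \frac{i \sqrt{6}}{2}\right) \left(-8\right) = \left(\left(12 \cdot 5 + 2\right) + \frac{i \sqrt{6}}{2}\right) \left(-8\right) = \left(\left(60 + 2\right) + \frac{i \sqrt{6}}{2}\right) \left(-8\right) = \left(62 + \frac{i \sqrt{6}}{2}\right) \left(-8\right) = -496 - 4 i \sqrt{6}$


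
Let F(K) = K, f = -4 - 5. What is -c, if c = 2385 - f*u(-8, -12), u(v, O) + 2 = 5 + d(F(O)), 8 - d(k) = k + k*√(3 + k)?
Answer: -2592 - 324*I ≈ -2592.0 - 324.0*I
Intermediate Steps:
f = -9
d(k) = 8 - k - k*√(3 + k) (d(k) = 8 - (k + k*√(3 + k)) = 8 + (-k - k*√(3 + k)) = 8 - k - k*√(3 + k))
u(v, O) = 11 - O - O*√(3 + O) (u(v, O) = -2 + (5 + (8 - O - O*√(3 + O))) = -2 + (13 - O - O*√(3 + O)) = 11 - O - O*√(3 + O))
c = 2592 + 324*I (c = 2385 - (-9)*(11 - 1*(-12) - 1*(-12)*√(3 - 12)) = 2385 - (-9)*(11 + 12 - 1*(-12)*√(-9)) = 2385 - (-9)*(11 + 12 - 1*(-12)*3*I) = 2385 - (-9)*(11 + 12 + 36*I) = 2385 - (-9)*(23 + 36*I) = 2385 - (-207 - 324*I) = 2385 + (207 + 324*I) = 2592 + 324*I ≈ 2592.0 + 324.0*I)
-c = -(2592 + 324*I) = -2592 - 324*I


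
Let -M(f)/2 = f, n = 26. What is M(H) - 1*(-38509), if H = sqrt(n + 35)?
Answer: 38509 - 2*sqrt(61) ≈ 38493.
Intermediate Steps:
H = sqrt(61) (H = sqrt(26 + 35) = sqrt(61) ≈ 7.8102)
M(f) = -2*f
M(H) - 1*(-38509) = -2*sqrt(61) - 1*(-38509) = -2*sqrt(61) + 38509 = 38509 - 2*sqrt(61)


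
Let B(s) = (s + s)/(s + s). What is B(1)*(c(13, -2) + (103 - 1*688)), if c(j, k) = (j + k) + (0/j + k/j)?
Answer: -7464/13 ≈ -574.15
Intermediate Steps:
c(j, k) = j + k + k/j (c(j, k) = (j + k) + (0 + k/j) = (j + k) + k/j = j + k + k/j)
B(s) = 1 (B(s) = (2*s)/((2*s)) = (2*s)*(1/(2*s)) = 1)
B(1)*(c(13, -2) + (103 - 1*688)) = 1*((13 - 2 - 2/13) + (103 - 1*688)) = 1*((13 - 2 - 2*1/13) + (103 - 688)) = 1*((13 - 2 - 2/13) - 585) = 1*(141/13 - 585) = 1*(-7464/13) = -7464/13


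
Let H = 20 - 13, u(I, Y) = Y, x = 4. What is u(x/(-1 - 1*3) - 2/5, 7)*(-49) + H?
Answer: -336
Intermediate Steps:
H = 7
u(x/(-1 - 1*3) - 2/5, 7)*(-49) + H = 7*(-49) + 7 = -343 + 7 = -336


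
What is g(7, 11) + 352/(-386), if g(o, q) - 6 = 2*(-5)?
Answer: -948/193 ≈ -4.9119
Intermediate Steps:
g(o, q) = -4 (g(o, q) = 6 + 2*(-5) = 6 - 10 = -4)
g(7, 11) + 352/(-386) = -4 + 352/(-386) = -4 + 352*(-1/386) = -4 - 176/193 = -948/193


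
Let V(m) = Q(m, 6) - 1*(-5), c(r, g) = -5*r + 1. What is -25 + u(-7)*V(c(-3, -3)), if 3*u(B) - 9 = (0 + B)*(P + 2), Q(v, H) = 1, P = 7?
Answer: -133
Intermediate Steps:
c(r, g) = 1 - 5*r
u(B) = 3 + 3*B (u(B) = 3 + ((0 + B)*(7 + 2))/3 = 3 + (B*9)/3 = 3 + (9*B)/3 = 3 + 3*B)
V(m) = 6 (V(m) = 1 - 1*(-5) = 1 + 5 = 6)
-25 + u(-7)*V(c(-3, -3)) = -25 + (3 + 3*(-7))*6 = -25 + (3 - 21)*6 = -25 - 18*6 = -25 - 108 = -133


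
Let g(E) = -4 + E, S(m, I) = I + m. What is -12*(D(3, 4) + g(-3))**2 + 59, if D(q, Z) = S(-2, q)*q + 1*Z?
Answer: 59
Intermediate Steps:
D(q, Z) = Z + q*(-2 + q) (D(q, Z) = (q - 2)*q + 1*Z = (-2 + q)*q + Z = q*(-2 + q) + Z = Z + q*(-2 + q))
-12*(D(3, 4) + g(-3))**2 + 59 = -12*((4 + 3*(-2 + 3)) + (-4 - 3))**2 + 59 = -12*((4 + 3*1) - 7)**2 + 59 = -12*((4 + 3) - 7)**2 + 59 = -12*(7 - 7)**2 + 59 = -12*0**2 + 59 = -12*0 + 59 = 0 + 59 = 59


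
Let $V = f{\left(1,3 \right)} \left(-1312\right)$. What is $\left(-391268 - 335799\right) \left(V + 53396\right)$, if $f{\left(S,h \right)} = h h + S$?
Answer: $-29283350492$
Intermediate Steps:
$f{\left(S,h \right)} = S + h^{2}$ ($f{\left(S,h \right)} = h^{2} + S = S + h^{2}$)
$V = -13120$ ($V = \left(1 + 3^{2}\right) \left(-1312\right) = \left(1 + 9\right) \left(-1312\right) = 10 \left(-1312\right) = -13120$)
$\left(-391268 - 335799\right) \left(V + 53396\right) = \left(-391268 - 335799\right) \left(-13120 + 53396\right) = \left(-727067\right) 40276 = -29283350492$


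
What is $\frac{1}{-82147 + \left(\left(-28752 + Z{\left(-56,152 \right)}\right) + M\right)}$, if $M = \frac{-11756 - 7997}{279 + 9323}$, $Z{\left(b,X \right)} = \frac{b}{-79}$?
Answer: $- \frac{758558}{84124346417} \approx -9.0171 \cdot 10^{-6}$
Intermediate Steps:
$Z{\left(b,X \right)} = - \frac{b}{79}$ ($Z{\left(b,X \right)} = b \left(- \frac{1}{79}\right) = - \frac{b}{79}$)
$M = - \frac{19753}{9602} \approx -2.0572$
$\frac{1}{-82147 + \left(\left(-28752 + Z{\left(-56,152 \right)}\right) + M\right)} = \frac{1}{-82147 - \frac{21811082391}{758558}} = \frac{1}{- \frac{84124346417}{758558}} = - \frac{758558}{84124346417}$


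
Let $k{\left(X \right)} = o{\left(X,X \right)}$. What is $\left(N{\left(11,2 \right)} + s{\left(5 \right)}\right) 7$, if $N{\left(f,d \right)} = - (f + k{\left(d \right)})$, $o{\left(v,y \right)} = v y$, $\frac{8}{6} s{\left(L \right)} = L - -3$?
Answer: $-63$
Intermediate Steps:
$s{\left(L \right)} = \frac{9}{4} + \frac{3 L}{4}$ ($s{\left(L \right)} = \frac{3 \left(L - -3\right)}{4} = \frac{3 \left(L + 3\right)}{4} = \frac{3 \left(3 + L\right)}{4} = \frac{9}{4} + \frac{3 L}{4}$)
$k{\left(X \right)} = X^{2}$ ($k{\left(X \right)} = X X = X^{2}$)
$N{\left(f,d \right)} = - f - d^{2}$ ($N{\left(f,d \right)} = - (f + d^{2}) = - f - d^{2}$)
$\left(N{\left(11,2 \right)} + s{\left(5 \right)}\right) 7 = \left(\left(\left(-1\right) 11 - 2^{2}\right) + \left(\frac{9}{4} + \frac{3}{4} \cdot 5\right)\right) 7 = \left(\left(-11 - 4\right) + \left(\frac{9}{4} + \frac{15}{4}\right)\right) 7 = \left(\left(-11 - 4\right) + 6\right) 7 = \left(-15 + 6\right) 7 = \left(-9\right) 7 = -63$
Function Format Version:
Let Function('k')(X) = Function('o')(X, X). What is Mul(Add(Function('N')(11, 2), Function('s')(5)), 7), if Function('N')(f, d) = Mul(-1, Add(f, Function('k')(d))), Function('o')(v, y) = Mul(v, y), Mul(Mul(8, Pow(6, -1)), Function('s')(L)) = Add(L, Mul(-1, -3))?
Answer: -63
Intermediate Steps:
Function('s')(L) = Add(Rational(9, 4), Mul(Rational(3, 4), L)) (Function('s')(L) = Mul(Rational(3, 4), Add(L, Mul(-1, -3))) = Mul(Rational(3, 4), Add(L, 3)) = Mul(Rational(3, 4), Add(3, L)) = Add(Rational(9, 4), Mul(Rational(3, 4), L)))
Function('k')(X) = Pow(X, 2) (Function('k')(X) = Mul(X, X) = Pow(X, 2))
Function('N')(f, d) = Add(Mul(-1, f), Mul(-1, Pow(d, 2))) (Function('N')(f, d) = Mul(-1, Add(f, Pow(d, 2))) = Add(Mul(-1, f), Mul(-1, Pow(d, 2))))
Mul(Add(Function('N')(11, 2), Function('s')(5)), 7) = Mul(Add(Add(Mul(-1, 11), Mul(-1, Pow(2, 2))), Add(Rational(9, 4), Mul(Rational(3, 4), 5))), 7) = Mul(Add(Add(-11, Mul(-1, 4)), Add(Rational(9, 4), Rational(15, 4))), 7) = Mul(Add(Add(-11, -4), 6), 7) = Mul(Add(-15, 6), 7) = Mul(-9, 7) = -63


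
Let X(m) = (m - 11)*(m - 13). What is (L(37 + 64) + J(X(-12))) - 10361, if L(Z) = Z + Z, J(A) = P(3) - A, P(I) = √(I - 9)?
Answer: -10734 + I*√6 ≈ -10734.0 + 2.4495*I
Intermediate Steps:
P(I) = √(-9 + I)
X(m) = (-13 + m)*(-11 + m) (X(m) = (-11 + m)*(-13 + m) = (-13 + m)*(-11 + m))
J(A) = -A + I*√6 (J(A) = √(-9 + 3) - A = √(-6) - A = I*√6 - A = -A + I*√6)
L(Z) = 2*Z
(L(37 + 64) + J(X(-12))) - 10361 = (2*(37 + 64) + (-(143 + (-12)² - 24*(-12)) + I*√6)) - 10361 = (2*101 + (-(143 + 144 + 288) + I*√6)) - 10361 = (202 + (-1*575 + I*√6)) - 10361 = (202 + (-575 + I*√6)) - 10361 = (-373 + I*√6) - 10361 = -10734 + I*√6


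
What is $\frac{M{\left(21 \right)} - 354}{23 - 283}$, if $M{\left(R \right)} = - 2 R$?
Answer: $\frac{99}{65} \approx 1.5231$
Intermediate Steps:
$\frac{M{\left(21 \right)} - 354}{23 - 283} = \frac{\left(-2\right) 21 - 354}{23 - 283} = \frac{-42 - 354}{-260} = \left(-396\right) \left(- \frac{1}{260}\right) = \frac{99}{65}$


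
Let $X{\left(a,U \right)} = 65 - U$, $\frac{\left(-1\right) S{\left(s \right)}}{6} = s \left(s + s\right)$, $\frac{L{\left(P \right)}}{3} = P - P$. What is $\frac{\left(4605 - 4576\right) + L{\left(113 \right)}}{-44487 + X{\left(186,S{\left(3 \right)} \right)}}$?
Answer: $- \frac{29}{44314} \approx -0.00065442$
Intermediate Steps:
$L{\left(P \right)} = 0$ ($L{\left(P \right)} = 3 \left(P - P\right) = 3 \cdot 0 = 0$)
$S{\left(s \right)} = - 12 s^{2}$ ($S{\left(s \right)} = - 6 s \left(s + s\right) = - 6 s 2 s = - 6 \cdot 2 s^{2} = - 12 s^{2}$)
$\frac{\left(4605 - 4576\right) + L{\left(113 \right)}}{-44487 + X{\left(186,S{\left(3 \right)} \right)}} = \frac{\left(4605 - 4576\right) + 0}{-44487 - \left(-65 - 12 \cdot 3^{2}\right)} = \frac{29 + 0}{-44487 - \left(-65 - 108\right)} = \frac{29}{-44487 + \left(65 - -108\right)} = \frac{29}{-44487 + \left(65 + 108\right)} = \frac{29}{-44487 + 173} = \frac{29}{-44314} = 29 \left(- \frac{1}{44314}\right) = - \frac{29}{44314}$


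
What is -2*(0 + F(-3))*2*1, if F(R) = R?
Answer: 12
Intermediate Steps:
-2*(0 + F(-3))*2*1 = -2*(0 - 3)*2*1 = -(-6)*2*1 = -2*(-6)*1 = 12*1 = 12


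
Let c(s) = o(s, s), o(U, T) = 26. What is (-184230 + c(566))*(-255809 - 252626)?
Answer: 93655760740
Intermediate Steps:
c(s) = 26
(-184230 + c(566))*(-255809 - 252626) = (-184230 + 26)*(-255809 - 252626) = -184204*(-508435) = 93655760740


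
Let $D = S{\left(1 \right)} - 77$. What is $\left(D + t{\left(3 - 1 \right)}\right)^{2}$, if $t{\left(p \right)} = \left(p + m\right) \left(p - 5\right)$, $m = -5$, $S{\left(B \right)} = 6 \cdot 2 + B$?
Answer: $3025$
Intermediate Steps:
$S{\left(B \right)} = 12 + B$
$D = -64$ ($D = \left(12 + 1\right) - 77 = 13 - 77 = -64$)
$t{\left(p \right)} = \left(-5 + p\right)^{2}$ ($t{\left(p \right)} = \left(p - 5\right) \left(p - 5\right) = \left(-5 + p\right) \left(-5 + p\right) = \left(-5 + p\right)^{2}$)
$\left(D + t{\left(3 - 1 \right)}\right)^{2} = \left(-64 + \left(25 + \left(3 - 1\right)^{2} - 10 \left(3 - 1\right)\right)\right)^{2} = \left(-64 + \left(25 + 2^{2} - 20\right)\right)^{2} = \left(-64 + \left(25 + 4 - 20\right)\right)^{2} = \left(-64 + 9\right)^{2} = \left(-55\right)^{2} = 3025$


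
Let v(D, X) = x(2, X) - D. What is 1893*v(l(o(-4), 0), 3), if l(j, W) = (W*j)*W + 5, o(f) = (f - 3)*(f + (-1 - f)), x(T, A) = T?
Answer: -5679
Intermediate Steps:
o(f) = 3 - f (o(f) = (-3 + f)*(-1) = 3 - f)
l(j, W) = 5 + j*W**2 (l(j, W) = j*W**2 + 5 = 5 + j*W**2)
v(D, X) = 2 - D
1893*v(l(o(-4), 0), 3) = 1893*(2 - (5 + (3 - 1*(-4))*0**2)) = 1893*(2 - (5 + (3 + 4)*0)) = 1893*(2 - (5 + 7*0)) = 1893*(2 - (5 + 0)) = 1893*(2 - 1*5) = 1893*(2 - 5) = 1893*(-3) = -5679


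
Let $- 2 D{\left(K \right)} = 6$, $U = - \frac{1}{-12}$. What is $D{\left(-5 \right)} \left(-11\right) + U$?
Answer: $\frac{397}{12} \approx 33.083$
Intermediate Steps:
$U = \frac{1}{12}$ ($U = \left(-1\right) \left(- \frac{1}{12}\right) = \frac{1}{12} \approx 0.083333$)
$D{\left(K \right)} = -3$ ($D{\left(K \right)} = \left(- \frac{1}{2}\right) 6 = -3$)
$D{\left(-5 \right)} \left(-11\right) + U = \left(-3\right) \left(-11\right) + \frac{1}{12} = 33 + \frac{1}{12} = \frac{397}{12}$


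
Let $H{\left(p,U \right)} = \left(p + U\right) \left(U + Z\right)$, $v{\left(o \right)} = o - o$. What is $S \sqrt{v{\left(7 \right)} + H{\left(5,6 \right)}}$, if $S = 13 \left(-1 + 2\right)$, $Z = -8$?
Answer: $13 i \sqrt{22} \approx 60.975 i$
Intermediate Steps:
$v{\left(o \right)} = 0$
$H{\left(p,U \right)} = \left(-8 + U\right) \left(U + p\right)$ ($H{\left(p,U \right)} = \left(p + U\right) \left(U - 8\right) = \left(U + p\right) \left(-8 + U\right) = \left(-8 + U\right) \left(U + p\right)$)
$S = 13$ ($S = 13 \cdot 1 = 13$)
$S \sqrt{v{\left(7 \right)} + H{\left(5,6 \right)}} = 13 \sqrt{0 + \left(6^{2} - 48 - 40 + 6 \cdot 5\right)} = 13 \sqrt{0 + \left(36 - 48 - 40 + 30\right)} = 13 \sqrt{0 - 22} = 13 \sqrt{-22} = 13 i \sqrt{22}$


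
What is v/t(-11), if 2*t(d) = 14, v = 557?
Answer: 557/7 ≈ 79.571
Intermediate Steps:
t(d) = 7 (t(d) = (1/2)*14 = 7)
v/t(-11) = 557/7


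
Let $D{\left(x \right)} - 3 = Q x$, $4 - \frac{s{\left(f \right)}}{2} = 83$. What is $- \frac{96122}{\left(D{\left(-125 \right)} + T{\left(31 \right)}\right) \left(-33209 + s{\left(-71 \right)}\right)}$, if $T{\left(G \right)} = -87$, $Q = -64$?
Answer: $\frac{48061}{132066586} \approx 0.00036391$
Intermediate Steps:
$s{\left(f \right)} = -158$ ($s{\left(f \right)} = 8 - 166 = -158$)
$D{\left(x \right)} = 3 - 64 x$
$- \frac{96122}{\left(D{\left(-125 \right)} + T{\left(31 \right)}\right) \left(-33209 + s{\left(-71 \right)}\right)} = - \frac{96122}{\left(\left(3 - -8000\right) - 87\right) \left(-33209 - 158\right)} = - \frac{96122}{\left(\left(3 + 8000\right) - 87\right) \left(-33367\right)} = - \frac{96122}{\left(8003 - 87\right) \left(-33367\right)} = - \frac{96122}{7916 \left(-33367\right)} = - \frac{96122}{-264133172} = \left(-96122\right) \left(- \frac{1}{264133172}\right) = \frac{48061}{132066586}$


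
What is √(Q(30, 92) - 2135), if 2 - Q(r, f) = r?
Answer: I*√2163 ≈ 46.508*I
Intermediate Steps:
Q(r, f) = 2 - r
√(Q(30, 92) - 2135) = √((2 - 1*30) - 2135) = √((2 - 30) - 2135) = √(-28 - 2135) = √(-2163) = I*√2163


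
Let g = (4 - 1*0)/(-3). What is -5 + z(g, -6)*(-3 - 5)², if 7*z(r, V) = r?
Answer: -361/21 ≈ -17.190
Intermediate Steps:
g = -4/3 (g = (4 + 0)*(-⅓) = 4*(-⅓) = -4/3 ≈ -1.3333)
z(r, V) = r/7
-5 + z(g, -6)*(-3 - 5)² = -5 + ((⅐)*(-4/3))*(-3 - 5)² = -5 - 4/21*(-8)² = -5 - 4/21*64 = -5 - 256/21 = -361/21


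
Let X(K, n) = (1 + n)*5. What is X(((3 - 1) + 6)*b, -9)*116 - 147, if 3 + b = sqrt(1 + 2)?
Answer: -4787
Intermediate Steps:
b = -3 + sqrt(3) (b = -3 + sqrt(1 + 2) = -3 + sqrt(3) ≈ -1.2680)
X(K, n) = 5 + 5*n
X(((3 - 1) + 6)*b, -9)*116 - 147 = (5 + 5*(-9))*116 - 147 = (5 - 45)*116 - 147 = -40*116 - 147 = -4640 - 147 = -4787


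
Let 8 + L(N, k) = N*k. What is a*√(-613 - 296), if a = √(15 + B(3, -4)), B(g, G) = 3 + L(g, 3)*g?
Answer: 3*I*√2121 ≈ 138.16*I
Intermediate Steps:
L(N, k) = -8 + N*k
B(g, G) = 3 + g*(-8 + 3*g) (B(g, G) = 3 + (-8 + g*3)*g = 3 + (-8 + 3*g)*g = 3 + g*(-8 + 3*g))
a = √21 (a = √(15 + (3 + 3*(-8 + 3*3))) = √(15 + (3 + 3*(-8 + 9))) = √(15 + (3 + 3*1)) = √(15 + (3 + 3)) = √(15 + 6) = √21 ≈ 4.5826)
a*√(-613 - 296) = √21*√(-613 - 296) = √21*√(-909) = √21*(3*I*√101) = 3*I*√2121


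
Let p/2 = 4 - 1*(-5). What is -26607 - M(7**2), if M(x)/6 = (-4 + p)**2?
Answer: -27783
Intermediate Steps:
p = 18 (p = 2*(4 - 1*(-5)) = 2*(4 + 5) = 2*9 = 18)
M(x) = 1176 (M(x) = 6*(-4 + 18)**2 = 6*14**2 = 6*196 = 1176)
-26607 - M(7**2) = -26607 - 1*1176 = -26607 - 1176 = -27783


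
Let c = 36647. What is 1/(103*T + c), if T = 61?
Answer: 1/42930 ≈ 2.3294e-5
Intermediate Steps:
1/(103*T + c) = 1/(103*61 + 36647) = 1/(6283 + 36647) = 1/42930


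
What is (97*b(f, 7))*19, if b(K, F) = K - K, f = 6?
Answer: 0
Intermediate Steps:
b(K, F) = 0
(97*b(f, 7))*19 = (97*0)*19 = 0*19 = 0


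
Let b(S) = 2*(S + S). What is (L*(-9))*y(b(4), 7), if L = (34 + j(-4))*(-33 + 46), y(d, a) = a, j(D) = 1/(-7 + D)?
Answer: -305487/11 ≈ -27772.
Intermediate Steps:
b(S) = 4*S (b(S) = 2*(2*S) = 4*S)
L = 4849/11 (L = (34 + 1/(-7 - 4))*(-33 + 46) = (34 + 1/(-11))*13 = (34 - 1/11)*13 = (373/11)*13 = 4849/11 ≈ 440.82)
(L*(-9))*y(b(4), 7) = ((4849/11)*(-9))*7 = -43641/11*7 = -305487/11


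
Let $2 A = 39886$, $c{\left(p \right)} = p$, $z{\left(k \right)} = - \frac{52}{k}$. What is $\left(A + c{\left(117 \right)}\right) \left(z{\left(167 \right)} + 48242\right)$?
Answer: $\frac{161610621720}{167} \approx 9.6773 \cdot 10^{8}$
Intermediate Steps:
$A = 19943$ ($A = \frac{1}{2} \cdot 39886 = 19943$)
$\left(A + c{\left(117 \right)}\right) \left(z{\left(167 \right)} + 48242\right) = \left(19943 + 117\right) \left(- \frac{52}{167} + 48242\right) = 20060 \left(\left(-52\right) \frac{1}{167} + 48242\right) = 20060 \left(- \frac{52}{167} + 48242\right) = 20060 \cdot \frac{8056362}{167} = \frac{161610621720}{167}$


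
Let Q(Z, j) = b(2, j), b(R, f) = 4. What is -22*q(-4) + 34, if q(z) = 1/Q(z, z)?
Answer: 57/2 ≈ 28.500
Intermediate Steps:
Q(Z, j) = 4
q(z) = 1/4
-22*q(-4) + 34 = -22*1/4 + 34 = -11/2 + 34 = 57/2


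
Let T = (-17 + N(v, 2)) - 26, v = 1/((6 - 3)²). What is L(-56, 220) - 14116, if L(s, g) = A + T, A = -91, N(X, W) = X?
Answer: -128249/9 ≈ -14250.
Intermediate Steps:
v = ⅑ (v = 1/(3²) = 1/9 = ⅑ ≈ 0.11111)
T = -386/9 (T = (-17 + ⅑) - 26 = -152/9 - 26 = -386/9 ≈ -42.889)
L(s, g) = -1205/9 (L(s, g) = -91 - 386/9 = -1205/9)
L(-56, 220) - 14116 = -1205/9 - 14116 = -128249/9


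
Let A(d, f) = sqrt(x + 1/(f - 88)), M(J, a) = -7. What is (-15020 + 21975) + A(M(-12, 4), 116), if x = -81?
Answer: 6955 + I*sqrt(15869)/14 ≈ 6955.0 + 8.998*I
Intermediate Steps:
A(d, f) = sqrt(-81 + 1/(-88 + f)) (A(d, f) = sqrt(-81 + 1/(f - 88)) = sqrt(-81 + 1/(-88 + f)))
(-15020 + 21975) + A(M(-12, 4), 116) = (-15020 + 21975) + sqrt((7129 - 81*116)/(-88 + 116)) = 6955 + sqrt((7129 - 9396)/28) = 6955 + sqrt((1/28)*(-2267)) = 6955 + sqrt(-2267/28) = 6955 + I*sqrt(15869)/14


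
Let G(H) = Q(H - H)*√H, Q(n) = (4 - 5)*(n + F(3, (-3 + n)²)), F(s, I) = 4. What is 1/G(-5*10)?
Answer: I*√2/40 ≈ 0.035355*I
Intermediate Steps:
Q(n) = -4 - n (Q(n) = (4 - 5)*(n + 4) = -(4 + n) = -4 - n)
G(H) = -4*√H (G(H) = (-4 - (H - H))*√H = (-4 - 1*0)*√H = (-4 + 0)*√H = -4*√H)
1/G(-5*10) = 1/(-4*5*I*√2) = 1/(-20*I*√2) = I*√2/40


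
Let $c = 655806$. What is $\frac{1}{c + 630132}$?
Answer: $\frac{1}{1285938} \approx 7.7764 \cdot 10^{-7}$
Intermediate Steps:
$\frac{1}{c + 630132} = \frac{1}{655806 + 630132} = \frac{1}{1285938}$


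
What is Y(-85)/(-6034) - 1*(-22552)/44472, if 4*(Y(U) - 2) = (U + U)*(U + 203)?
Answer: 44877113/33543006 ≈ 1.3379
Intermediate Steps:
Y(U) = 2 + U*(203 + U)/2 (Y(U) = 2 + ((U + U)*(U + 203))/4 = 2 + ((2*U)*(203 + U))/4 = 2 + (2*U*(203 + U))/4 = 2 + U*(203 + U)/2)
Y(-85)/(-6034) - 1*(-22552)/44472 = (2 + (½)*(-85)² + (203/2)*(-85))/(-6034) - 1*(-22552)/44472 = (2 + (½)*7225 - 17255/2)*(-1/6034) + 22552*(1/44472) = (2 + 7225/2 - 17255/2)*(-1/6034) + 2819/5559 = -5013*(-1/6034) + 2819/5559 = 5013/6034 + 2819/5559 = 44877113/33543006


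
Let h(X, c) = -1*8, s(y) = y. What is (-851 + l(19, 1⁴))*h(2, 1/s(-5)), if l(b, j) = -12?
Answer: 6904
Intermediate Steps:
h(X, c) = -8
(-851 + l(19, 1⁴))*h(2, 1/s(-5)) = (-851 - 12)*(-8) = -863*(-8) = 6904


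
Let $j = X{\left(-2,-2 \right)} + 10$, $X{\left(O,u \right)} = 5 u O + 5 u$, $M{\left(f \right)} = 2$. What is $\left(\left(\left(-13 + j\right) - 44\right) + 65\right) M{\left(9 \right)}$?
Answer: $56$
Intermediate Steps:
$X{\left(O,u \right)} = 5 u + 5 O u$ ($X{\left(O,u \right)} = 5 O u + 5 u = 5 u + 5 O u$)
$j = 20$ ($j = 5 \left(-2\right) \left(1 - 2\right) + 10 = 5 \left(-2\right) \left(-1\right) + 10 = 10 + 10 = 20$)
$\left(\left(\left(-13 + j\right) - 44\right) + 65\right) M{\left(9 \right)} = \left(\left(\left(-13 + 20\right) - 44\right) + 65\right) 2 = \left(\left(7 - 44\right) + 65\right) 2 = \left(-37 + 65\right) 2 = 28 \cdot 2 = 56$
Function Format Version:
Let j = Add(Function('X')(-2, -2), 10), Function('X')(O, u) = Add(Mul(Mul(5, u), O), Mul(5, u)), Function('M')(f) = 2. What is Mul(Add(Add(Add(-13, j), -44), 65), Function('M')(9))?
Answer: 56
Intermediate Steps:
Function('X')(O, u) = Add(Mul(5, u), Mul(5, O, u)) (Function('X')(O, u) = Add(Mul(5, O, u), Mul(5, u)) = Add(Mul(5, u), Mul(5, O, u)))
j = 20 (j = Add(Mul(5, -2, Add(1, -2)), 10) = Add(Mul(5, -2, -1), 10) = Add(10, 10) = 20)
Mul(Add(Add(Add(-13, j), -44), 65), Function('M')(9)) = Mul(Add(Add(Add(-13, 20), -44), 65), 2) = Mul(Add(Add(7, -44), 65), 2) = Mul(Add(-37, 65), 2) = Mul(28, 2) = 56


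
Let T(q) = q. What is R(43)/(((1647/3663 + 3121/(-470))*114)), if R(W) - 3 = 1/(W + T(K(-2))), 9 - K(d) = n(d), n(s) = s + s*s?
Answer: -2888479/675015090 ≈ -0.0042791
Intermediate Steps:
n(s) = s + s²
K(d) = 9 - d*(1 + d)
R(W) = 3 + 1/(7 + W) (R(W) = 3 + 1/(W + (9 - 1*(-2)*(1 - 2))) = 3 + 1/(W + (9 - 1*(-2)*(-1))) = 3 + 1/(W + (9 - 2)) = 3 + 1/(W + 7) = 3 + 1/(7 + W))
R(43)/(((1647/3663 + 3121/(-470))*114)) = ((22 + 3*43)/(7 + 43))/(((1647/3663 + 3121/(-470))*114)) = ((22 + 129)/50)/(((1647*(1/3663) + 3121*(-1/470))*114)) = ((1/50)*151)/(((183/407 - 3121/470)*114)) = 151/(50*((-1184237/191290*114))) = 151/(50*(-67501509/95645)) = (151/50)*(-95645/67501509) = -2888479/675015090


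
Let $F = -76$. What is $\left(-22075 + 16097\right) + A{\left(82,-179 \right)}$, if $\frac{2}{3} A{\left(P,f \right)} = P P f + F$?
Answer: $-1811486$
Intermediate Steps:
$A{\left(P,f \right)} = -114 + \frac{3 f P^{2}}{2}$ ($A{\left(P,f \right)} = \frac{3 \left(P P f - 76\right)}{2} = \frac{3 \left(P^{2} f - 76\right)}{2} = \frac{3 \left(f P^{2} - 76\right)}{2} = \frac{3 \left(-76 + f P^{2}\right)}{2} = -114 + \frac{3 f P^{2}}{2}$)
$\left(-22075 + 16097\right) + A{\left(82,-179 \right)} = \left(-22075 + 16097\right) + \left(-114 + \frac{3}{2} \left(-179\right) 82^{2}\right) = -5978 + \left(-114 + \frac{3}{2} \left(-179\right) 6724\right) = -5978 - 1805508 = -1811486$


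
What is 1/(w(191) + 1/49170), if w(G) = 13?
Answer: 49170/639211 ≈ 0.076923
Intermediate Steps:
1/(w(191) + 1/49170) = 1/(13 + 1/49170) = 1/(639211/49170) = 49170/639211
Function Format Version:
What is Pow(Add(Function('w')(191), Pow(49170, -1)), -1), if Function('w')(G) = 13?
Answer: Rational(49170, 639211) ≈ 0.076923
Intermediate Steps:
Pow(Add(Function('w')(191), Pow(49170, -1)), -1) = Pow(Add(13, Pow(49170, -1)), -1) = Pow(Add(13, Rational(1, 49170)), -1) = Pow(Rational(639211, 49170), -1) = Rational(49170, 639211)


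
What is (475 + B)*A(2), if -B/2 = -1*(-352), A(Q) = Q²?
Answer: -916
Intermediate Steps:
B = -704 (B = -(-2)*(-352) = -2*352 = -704)
(475 + B)*A(2) = (475 - 704)*2² = -229*4 = -916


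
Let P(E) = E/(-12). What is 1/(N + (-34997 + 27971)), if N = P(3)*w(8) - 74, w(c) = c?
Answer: -1/7102 ≈ -0.00014081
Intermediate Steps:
P(E) = -E/12 (P(E) = E*(-1/12) = -E/12)
N = -76 (N = -1/12*3*8 - 74 = -¼*8 - 74 = -2 - 74 = -76)
1/(N + (-34997 + 27971)) = 1/(-76 + (-34997 + 27971)) = 1/(-76 - 7026) = 1/(-7102) = -1/7102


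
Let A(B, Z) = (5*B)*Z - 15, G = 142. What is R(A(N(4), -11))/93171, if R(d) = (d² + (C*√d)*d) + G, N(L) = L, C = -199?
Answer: 4259/7167 + 46765*I*√235/93171 ≈ 0.59425 + 7.6944*I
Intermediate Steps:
A(B, Z) = -15 + 5*B*Z (A(B, Z) = 5*B*Z - 15 = -15 + 5*B*Z)
R(d) = 142 + d² - 199*d^(3/2) (R(d) = (d² + (-199*√d)*d) + 142 = (d² - 199*d^(3/2)) + 142 = 142 + d² - 199*d^(3/2))
R(A(N(4), -11))/93171 = (142 + (-15 + 5*4*(-11))² - 199*(-15 + 5*4*(-11))^(3/2))/93171 = (142 + (-15 - 220)² - 199*(-15 - 220)^(3/2))*(1/93171) = (142 + (-235)² - (-46765)*I*√235)*(1/93171) = (142 + 55225 - (-46765)*I*√235)*(1/93171) = (142 + 55225 + 46765*I*√235)*(1/93171) = (55367 + 46765*I*√235)*(1/93171) = 4259/7167 + 46765*I*√235/93171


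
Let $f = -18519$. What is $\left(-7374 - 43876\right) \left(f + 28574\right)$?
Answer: $-515318750$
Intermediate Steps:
$\left(-7374 - 43876\right) \left(f + 28574\right) = \left(-7374 - 43876\right) \left(-18519 + 28574\right) = \left(-51250\right) 10055 = -515318750$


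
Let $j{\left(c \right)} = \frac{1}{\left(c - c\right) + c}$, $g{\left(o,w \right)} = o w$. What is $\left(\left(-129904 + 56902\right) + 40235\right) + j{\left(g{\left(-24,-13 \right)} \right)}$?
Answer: $- \frac{10223303}{312} \approx -32767.0$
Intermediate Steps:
$j{\left(c \right)} = \frac{1}{c}$ ($j{\left(c \right)} = \frac{1}{0 + c} = \frac{1}{c}$)
$\left(\left(-129904 + 56902\right) + 40235\right) + j{\left(g{\left(-24,-13 \right)} \right)} = \left(\left(-129904 + 56902\right) + 40235\right) + \frac{1}{\left(-24\right) \left(-13\right)} = \left(-73002 + 40235\right) + \frac{1}{312} = -32767 + \frac{1}{312} = - \frac{10223303}{312}$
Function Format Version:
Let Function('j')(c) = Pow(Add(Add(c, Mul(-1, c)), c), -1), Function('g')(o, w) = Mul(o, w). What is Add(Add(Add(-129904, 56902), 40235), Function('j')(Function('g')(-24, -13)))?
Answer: Rational(-10223303, 312) ≈ -32767.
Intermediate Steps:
Function('j')(c) = Pow(c, -1) (Function('j')(c) = Pow(Add(0, c), -1) = Pow(c, -1))
Add(Add(Add(-129904, 56902), 40235), Function('j')(Function('g')(-24, -13))) = Add(Add(Add(-129904, 56902), 40235), Pow(Mul(-24, -13), -1)) = Add(Add(-73002, 40235), Pow(312, -1)) = Add(-32767, Rational(1, 312)) = Rational(-10223303, 312)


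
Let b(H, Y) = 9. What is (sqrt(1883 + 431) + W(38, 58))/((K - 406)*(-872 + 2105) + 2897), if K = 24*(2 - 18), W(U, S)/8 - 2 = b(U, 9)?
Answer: -88/971173 - sqrt(2314)/971173 ≈ -0.00014014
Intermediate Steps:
W(U, S) = 88 (W(U, S) = 16 + 8*9 = 16 + 72 = 88)
K = -384 (K = 24*(-16) = -384)
(sqrt(1883 + 431) + W(38, 58))/((K - 406)*(-872 + 2105) + 2897) = (sqrt(1883 + 431) + 88)/((-384 - 406)*(-872 + 2105) + 2897) = (sqrt(2314) + 88)/(-790*1233 + 2897) = (88 + sqrt(2314))/(-974070 + 2897) = (88 + sqrt(2314))/(-971173) = (88 + sqrt(2314))*(-1/971173) = -88/971173 - sqrt(2314)/971173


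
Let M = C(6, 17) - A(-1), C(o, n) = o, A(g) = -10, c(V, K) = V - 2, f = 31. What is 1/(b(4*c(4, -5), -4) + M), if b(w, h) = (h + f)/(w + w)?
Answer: 16/283 ≈ 0.056537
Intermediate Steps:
c(V, K) = -2 + V
M = 16 (M = 6 - 1*(-10) = 6 + 10 = 16)
b(w, h) = (31 + h)/(2*w) (b(w, h) = (h + 31)/(w + w) = (31 + h)/((2*w)) = (31 + h)*(1/(2*w)) = (31 + h)/(2*w))
1/(b(4*c(4, -5), -4) + M) = 1/((31 - 4)/(2*((4*(-2 + 4)))) + 16) = 1/((1/2)*27/(4*2) + 16) = 1/((1/2)*27/8 + 16) = 1/((1/2)*(1/8)*27 + 16) = 1/(27/16 + 16) = 1/(283/16) = 16/283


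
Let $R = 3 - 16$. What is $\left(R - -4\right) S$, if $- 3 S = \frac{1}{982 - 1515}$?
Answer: $- \frac{3}{533} \approx -0.0056285$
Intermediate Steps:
$S = \frac{1}{1599}$ ($S = - \frac{1}{3 \left(982 - 1515\right)} = - \frac{1}{3 \left(-533\right)} = \left(- \frac{1}{3}\right) \left(- \frac{1}{533}\right) = \frac{1}{1599} \approx 0.00062539$)
$R = -13$ ($R = 3 - 16 = -13$)
$\left(R - -4\right) S = \left(-13 - -4\right) \frac{1}{1599} = \left(-13 + 4\right) \frac{1}{1599} = \left(-9\right) \frac{1}{1599} = - \frac{3}{533}$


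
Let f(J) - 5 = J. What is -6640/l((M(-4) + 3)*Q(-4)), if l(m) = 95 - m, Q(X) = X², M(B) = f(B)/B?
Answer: -6640/51 ≈ -130.20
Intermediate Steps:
f(J) = 5 + J
M(B) = (5 + B)/B
-6640/l((M(-4) + 3)*Q(-4)) = -6640/(95 - ((5 - 4)/(-4) + 3)*(-4)²) = -6640/(95 - (-¼*1 + 3)*16) = -6640/(95 - (-¼ + 3)*16) = -6640/(95 - 11*16/4) = -6640/(95 - 1*44) = -6640/(95 - 44) = -6640/51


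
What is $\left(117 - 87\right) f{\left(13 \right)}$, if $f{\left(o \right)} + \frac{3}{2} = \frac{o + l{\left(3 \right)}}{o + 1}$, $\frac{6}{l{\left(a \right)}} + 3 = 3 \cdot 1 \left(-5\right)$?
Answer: $- \frac{125}{7} \approx -17.857$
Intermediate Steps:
$l{\left(a \right)} = - \frac{1}{3}$ ($l{\left(a \right)} = \frac{6}{-3 + 3 \cdot 1 \left(-5\right)} = \frac{6}{-3 + 3 \left(-5\right)} = \frac{6}{-3 - 15} = \frac{6}{-18} = 6 \left(- \frac{1}{18}\right) = - \frac{1}{3}$)
$f{\left(o \right)} = - \frac{3}{2} + \frac{- \frac{1}{3} + o}{1 + o}$ ($f{\left(o \right)} = - \frac{3}{2} + \frac{o - \frac{1}{3}}{o + 1} = - \frac{3}{2} + \frac{- \frac{1}{3} + o}{1 + o}$)
$\left(117 - 87\right) f{\left(13 \right)} = \left(117 - 87\right) \frac{-11 - 39}{6 \left(1 + 13\right)} = 30 \frac{-11 - 39}{6 \cdot 14} = 30 \cdot \frac{1}{6} \cdot \frac{1}{14} \left(-50\right) = 30 \left(- \frac{25}{42}\right) = - \frac{125}{7}$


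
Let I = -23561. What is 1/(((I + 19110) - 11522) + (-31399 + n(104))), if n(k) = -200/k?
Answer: -13/615861 ≈ -2.1109e-5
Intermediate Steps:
1/(((I + 19110) - 11522) + (-31399 + n(104))) = 1/(((-23561 + 19110) - 11522) + (-31399 - 200/104)) = 1/((-4451 - 11522) + (-31399 - 200*1/104)) = 1/(-15973 + (-31399 - 25/13)) = 1/(-15973 - 408212/13) = 1/(-615861/13) = -13/615861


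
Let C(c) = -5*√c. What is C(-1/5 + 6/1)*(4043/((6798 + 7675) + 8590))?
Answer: -4043*√145/23063 ≈ -2.1109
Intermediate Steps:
C(-1/5 + 6/1)*(4043/((6798 + 7675) + 8590)) = (-5*√(-1/5 + 6/1))*(4043/((6798 + 7675) + 8590)) = (-5*√(-1*⅕ + 6*1))*(4043/(14473 + 8590)) = (-5*√(-⅕ + 6))*(4043/23063) = (-√145)*(4043*(1/23063)) = -√145*(4043/23063) = -4043*√145/23063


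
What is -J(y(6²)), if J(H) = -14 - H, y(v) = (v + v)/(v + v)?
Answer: 15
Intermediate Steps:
y(v) = 1 (y(v) = (2*v)/((2*v)) = (2*v)*(1/(2*v)) = 1)
-J(y(6²)) = -(-14 - 1*1) = -(-14 - 1) = -1*(-15) = 15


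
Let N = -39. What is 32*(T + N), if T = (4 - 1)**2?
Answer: -960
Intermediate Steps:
T = 9 (T = 3**2 = 9)
32*(T + N) = 32*(9 - 39) = 32*(-30) = -960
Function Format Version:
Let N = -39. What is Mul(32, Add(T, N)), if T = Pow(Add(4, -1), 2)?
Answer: -960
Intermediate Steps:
T = 9 (T = Pow(3, 2) = 9)
Mul(32, Add(T, N)) = Mul(32, Add(9, -39)) = Mul(32, -30) = -960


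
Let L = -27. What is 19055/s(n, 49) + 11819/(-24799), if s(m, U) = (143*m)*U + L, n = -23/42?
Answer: -621858637/114992963 ≈ -5.4078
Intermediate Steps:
n = -23/42 (n = -23*1/42 = -23/42 ≈ -0.54762)
s(m, U) = -27 + 143*U*m (s(m, U) = (143*m)*U - 27 = 143*U*m - 27 = -27 + 143*U*m)
19055/s(n, 49) + 11819/(-24799) = 19055/(-27 + 143*49*(-23/42)) + 11819/(-24799) = 19055/(-27 - 23023/6) + 11819*(-1/24799) = 19055/(-23185/6) - 11819/24799 = 19055*(-6/23185) - 11819/24799 = -22866/4637 - 11819/24799 = -621858637/114992963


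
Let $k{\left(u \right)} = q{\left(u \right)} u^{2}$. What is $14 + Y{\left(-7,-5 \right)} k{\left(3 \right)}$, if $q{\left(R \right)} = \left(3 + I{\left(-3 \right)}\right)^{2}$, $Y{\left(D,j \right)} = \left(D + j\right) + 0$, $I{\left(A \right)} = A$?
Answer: $14$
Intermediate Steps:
$Y{\left(D,j \right)} = D + j$
$q{\left(R \right)} = 0$ ($q{\left(R \right)} = \left(3 - 3\right)^{2} = 0^{2} = 0$)
$k{\left(u \right)} = 0$ ($k{\left(u \right)} = 0 u^{2} = 0$)
$14 + Y{\left(-7,-5 \right)} k{\left(3 \right)} = 14 + \left(-7 - 5\right) 0 = 14 - 0 = 14 + 0 = 14$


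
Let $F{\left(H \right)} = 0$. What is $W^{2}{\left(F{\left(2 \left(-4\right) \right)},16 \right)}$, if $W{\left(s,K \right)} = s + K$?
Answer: $256$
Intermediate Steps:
$W{\left(s,K \right)} = K + s$
$W^{2}{\left(F{\left(2 \left(-4\right) \right)},16 \right)} = \left(16 + 0\right)^{2} = 16^{2} = 256$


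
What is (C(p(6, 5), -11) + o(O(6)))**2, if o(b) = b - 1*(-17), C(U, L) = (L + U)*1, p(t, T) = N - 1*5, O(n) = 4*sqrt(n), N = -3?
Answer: 100 - 16*sqrt(6) ≈ 60.808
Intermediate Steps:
p(t, T) = -8 (p(t, T) = -3 - 1*5 = -3 - 5 = -8)
C(U, L) = L + U
o(b) = 17 + b (o(b) = b + 17 = 17 + b)
(C(p(6, 5), -11) + o(O(6)))**2 = ((-11 - 8) + (17 + 4*sqrt(6)))**2 = (-19 + (17 + 4*sqrt(6)))**2 = (-2 + 4*sqrt(6))**2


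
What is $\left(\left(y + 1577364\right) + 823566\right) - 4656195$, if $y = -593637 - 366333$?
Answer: $-3215235$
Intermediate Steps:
$y = -959970$
$\left(\left(y + 1577364\right) + 823566\right) - 4656195 = \left(\left(-959970 + 1577364\right) + 823566\right) - 4656195 = \left(617394 + 823566\right) - 4656195 = 1440960 - 4656195 = -3215235$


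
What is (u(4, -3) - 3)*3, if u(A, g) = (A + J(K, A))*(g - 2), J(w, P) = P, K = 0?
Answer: -129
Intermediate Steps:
u(A, g) = 2*A*(-2 + g) (u(A, g) = (A + A)*(g - 2) = (2*A)*(-2 + g) = 2*A*(-2 + g))
(u(4, -3) - 3)*3 = (2*4*(-2 - 3) - 3)*3 = (2*4*(-5) - 3)*3 = (-40 - 3)*3 = -43*3 = -129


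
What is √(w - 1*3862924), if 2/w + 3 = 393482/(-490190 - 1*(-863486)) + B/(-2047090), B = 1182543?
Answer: 2*I*√224468917263360905119052931319/482114257567 ≈ 1965.4*I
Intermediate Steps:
w = -382085254320/482114257567 (w = 2/(-3 + (393482/(-490190 - 1*(-863486)) + 1182543/(-2047090))) = 2/(-3 + (393482/(-490190 + 863486) + 1182543*(-1/2047090))) = 2/(-3 + (393482/373296 - 1182543/2047090)) = 2/(-3 + (393482*(1/373296) - 1182543/2047090)) = 2/(-3 + (196741/186648 - 1182543/2047090)) = 2/(-3 + 91013623913/191042627160) = 2/(-482114257567/191042627160) = 2*(-191042627160/482114257567) = -382085254320/482114257567 ≈ -0.79252)
√(w - 1*3862924) = √(-382085254320/482114257567 - 1*3862924) = √(-382085254320/482114257567 - 3862924) = √(-1862371118383000228/482114257567) = 2*I*√224468917263360905119052931319/482114257567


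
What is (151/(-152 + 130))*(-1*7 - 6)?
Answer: 1963/22 ≈ 89.227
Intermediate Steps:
(151/(-152 + 130))*(-1*7 - 6) = (151/(-22))*(-7 - 6) = -1/22*151*(-13) = -151/22*(-13) = 1963/22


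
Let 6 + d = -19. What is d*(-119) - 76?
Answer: 2899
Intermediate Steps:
d = -25 (d = -6 - 19 = -25)
d*(-119) - 76 = -25*(-119) - 76 = 2975 - 76 = 2899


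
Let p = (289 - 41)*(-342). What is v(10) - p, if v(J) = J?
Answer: 84826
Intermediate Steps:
p = -84816 (p = 248*(-342) = -84816)
v(10) - p = 10 - 1*(-84816) = 10 + 84816 = 84826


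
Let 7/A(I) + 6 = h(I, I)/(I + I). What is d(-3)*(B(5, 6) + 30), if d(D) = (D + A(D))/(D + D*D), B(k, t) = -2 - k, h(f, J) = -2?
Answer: -276/17 ≈ -16.235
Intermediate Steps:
A(I) = 7/(-6 - 1/I) (A(I) = 7/(-6 - 2/(I + I)) = 7/(-6 - 2/(2*I)) = 7/(-6 + (1/(2*I))*(-2)) = 7/(-6 - 1/I))
d(D) = (D - 7*D/(1 + 6*D))/(D + D**2) (d(D) = (D - 7*D/(1 + 6*D))/(D + D*D) = (D - 7*D/(1 + 6*D))/(D + D**2))
d(-3)*(B(5, 6) + 30) = (6*(-1 - 3)/((1 - 3)*(1 + 6*(-3))))*((-2 - 1*5) + 30) = (6*(-4)/(-2*(1 - 18)))*((-2 - 5) + 30) = (6*(-1/2)*(-4)/(-17))*(-7 + 30) = (6*(-1/2)*(-1/17)*(-4))*23 = -12/17*23 = -276/17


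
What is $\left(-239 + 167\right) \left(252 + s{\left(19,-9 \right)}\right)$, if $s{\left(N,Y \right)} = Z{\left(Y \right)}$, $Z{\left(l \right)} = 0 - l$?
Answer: $-18792$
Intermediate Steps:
$Z{\left(l \right)} = - l$
$s{\left(N,Y \right)} = - Y$
$\left(-239 + 167\right) \left(252 + s{\left(19,-9 \right)}\right) = \left(-239 + 167\right) \left(252 - -9\right) = - 72 \left(252 + 9\right) = \left(-72\right) 261 = -18792$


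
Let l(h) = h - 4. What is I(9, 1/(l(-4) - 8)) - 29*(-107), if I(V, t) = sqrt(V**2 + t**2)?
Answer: 3103 + sqrt(20737)/16 ≈ 3112.0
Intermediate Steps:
l(h) = -4 + h
I(9, 1/(l(-4) - 8)) - 29*(-107) = sqrt(9**2 + (1/((-4 - 4) - 8))**2) - 29*(-107) = sqrt(81 + (1/(-8 - 8))**2) + 3103 = sqrt(81 + (1/(-16))**2) + 3103 = sqrt(81 + (-1/16)**2) + 3103 = sqrt(81 + 1/256) + 3103 = sqrt(20737/256) + 3103 = sqrt(20737)/16 + 3103 = 3103 + sqrt(20737)/16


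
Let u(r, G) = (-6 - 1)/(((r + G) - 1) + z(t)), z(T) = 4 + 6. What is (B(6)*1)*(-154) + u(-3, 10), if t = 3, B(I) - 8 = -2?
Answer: -14791/16 ≈ -924.44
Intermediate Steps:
B(I) = 6 (B(I) = 8 - 2 = 6)
z(T) = 10
u(r, G) = -7/(9 + G + r) (u(r, G) = (-6 - 1)/(((r + G) - 1) + 10) = -7/(((G + r) - 1) + 10) = -7/((-1 + G + r) + 10) = -7/(9 + G + r))
(B(6)*1)*(-154) + u(-3, 10) = (6*1)*(-154) - 7/(9 + 10 - 3) = 6*(-154) - 7/16 = -924 - 7*1/16 = -924 - 7/16 = -14791/16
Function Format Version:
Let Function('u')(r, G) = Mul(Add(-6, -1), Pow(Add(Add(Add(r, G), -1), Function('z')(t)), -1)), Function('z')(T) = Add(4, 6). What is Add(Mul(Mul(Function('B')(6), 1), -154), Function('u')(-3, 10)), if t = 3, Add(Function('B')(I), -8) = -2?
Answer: Rational(-14791, 16) ≈ -924.44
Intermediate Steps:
Function('B')(I) = 6 (Function('B')(I) = Add(8, -2) = 6)
Function('z')(T) = 10
Function('u')(r, G) = Mul(-7, Pow(Add(9, G, r), -1)) (Function('u')(r, G) = Mul(Add(-6, -1), Pow(Add(Add(Add(r, G), -1), 10), -1)) = Mul(-7, Pow(Add(Add(Add(G, r), -1), 10), -1)) = Mul(-7, Pow(Add(Add(-1, G, r), 10), -1)) = Mul(-7, Pow(Add(9, G, r), -1)))
Add(Mul(Mul(Function('B')(6), 1), -154), Function('u')(-3, 10)) = Add(Mul(Mul(6, 1), -154), Mul(-7, Pow(Add(9, 10, -3), -1))) = Add(Mul(6, -154), Mul(-7, Pow(16, -1))) = Add(-924, Mul(-7, Rational(1, 16))) = Add(-924, Rational(-7, 16)) = Rational(-14791, 16)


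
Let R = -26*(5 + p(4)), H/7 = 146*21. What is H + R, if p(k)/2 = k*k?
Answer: 20500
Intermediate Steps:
p(k) = 2*k**2 (p(k) = 2*(k*k) = 2*k**2)
H = 21462 (H = 7*(146*21) = 7*3066 = 21462)
R = -962 (R = -26*(5 + 2*4**2) = -26*(5 + 2*16) = -26*(5 + 32) = -26*37 = -962)
H + R = 21462 - 962 = 20500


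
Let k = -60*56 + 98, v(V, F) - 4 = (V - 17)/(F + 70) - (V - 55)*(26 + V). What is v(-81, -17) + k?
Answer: -569212/53 ≈ -10740.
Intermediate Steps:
v(V, F) = 4 + (-17 + V)/(70 + F) - (-55 + V)*(26 + V) (v(V, F) = 4 + ((V - 17)/(F + 70) - (V - 55)*(26 + V)) = 4 + ((-17 + V)/(70 + F) - (-55 + V)*(26 + V)) = 4 + (-17 + V)/(70 + F) - (-55 + V)*(26 + V))
k = -3262 (k = -3360 + 98 = -3262)
v(-81, -17) + k = (100363 - 70*(-81)² + 1434*(-17) + 2031*(-81) - 1*(-17)*(-81)² + 29*(-17)*(-81))/(70 - 17) - 3262 = (100363 - 70*6561 - 24378 - 164511 - 1*(-17)*6561 + 39933)/53 - 3262 = (100363 - 459270 - 24378 - 164511 + 111537 + 39933)/53 - 3262 = (1/53)*(-396326) - 3262 = -396326/53 - 3262 = -569212/53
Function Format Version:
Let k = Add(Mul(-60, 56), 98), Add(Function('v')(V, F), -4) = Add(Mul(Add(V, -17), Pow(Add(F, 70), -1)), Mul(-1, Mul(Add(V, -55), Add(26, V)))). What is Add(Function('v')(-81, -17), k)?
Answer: Rational(-569212, 53) ≈ -10740.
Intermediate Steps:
Function('v')(V, F) = Add(4, Mul(Pow(Add(70, F), -1), Add(-17, V)), Mul(-1, Add(-55, V), Add(26, V))) (Function('v')(V, F) = Add(4, Add(Mul(Add(V, -17), Pow(Add(F, 70), -1)), Mul(-1, Mul(Add(V, -55), Add(26, V))))) = Add(4, Add(Mul(Add(-17, V), Pow(Add(70, F), -1)), Mul(-1, Mul(Add(-55, V), Add(26, V))))) = Add(4, Add(Mul(Pow(Add(70, F), -1), Add(-17, V)), Mul(-1, Add(-55, V), Add(26, V)))) = Add(4, Mul(Pow(Add(70, F), -1), Add(-17, V)), Mul(-1, Add(-55, V), Add(26, V))))
k = -3262 (k = Add(-3360, 98) = -3262)
Add(Function('v')(-81, -17), k) = Add(Mul(Pow(Add(70, -17), -1), Add(100363, Mul(-70, Pow(-81, 2)), Mul(1434, -17), Mul(2031, -81), Mul(-1, -17, Pow(-81, 2)), Mul(29, -17, -81))), -3262) = Add(Mul(Pow(53, -1), Add(100363, Mul(-70, 6561), -24378, -164511, Mul(-1, -17, 6561), 39933)), -3262) = Add(Mul(Rational(1, 53), Add(100363, -459270, -24378, -164511, 111537, 39933)), -3262) = Add(Mul(Rational(1, 53), -396326), -3262) = Add(Rational(-396326, 53), -3262) = Rational(-569212, 53)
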